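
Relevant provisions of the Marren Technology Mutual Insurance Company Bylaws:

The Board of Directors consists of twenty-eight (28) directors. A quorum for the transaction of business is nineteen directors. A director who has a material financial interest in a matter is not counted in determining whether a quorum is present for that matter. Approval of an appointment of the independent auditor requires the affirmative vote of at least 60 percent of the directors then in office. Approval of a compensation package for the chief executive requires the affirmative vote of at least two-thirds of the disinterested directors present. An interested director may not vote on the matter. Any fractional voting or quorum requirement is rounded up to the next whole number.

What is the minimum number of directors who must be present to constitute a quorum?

The quorum is fixed at 19.

19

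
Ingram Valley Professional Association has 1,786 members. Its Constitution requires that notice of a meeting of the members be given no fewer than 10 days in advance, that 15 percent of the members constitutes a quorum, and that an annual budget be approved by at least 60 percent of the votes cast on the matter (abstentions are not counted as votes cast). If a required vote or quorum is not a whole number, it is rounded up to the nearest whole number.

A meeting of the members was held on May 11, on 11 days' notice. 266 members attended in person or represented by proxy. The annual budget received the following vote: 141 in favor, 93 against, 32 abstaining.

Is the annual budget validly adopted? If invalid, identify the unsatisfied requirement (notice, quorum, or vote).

Notice: 11 days given; 10 required. Satisfied.
Quorum: 15% of 1,786 = 267.90, rounded up to 268; 266 present. Not satisfied.
Vote: requires three-fifths of the votes cast (266 − 32 abstaining = 234); 3/5 of 234 = 140.40, rounded up to 141, so 141 needed; 141 in favor. Satisfied.

Invalid — quorum requirement not satisfied.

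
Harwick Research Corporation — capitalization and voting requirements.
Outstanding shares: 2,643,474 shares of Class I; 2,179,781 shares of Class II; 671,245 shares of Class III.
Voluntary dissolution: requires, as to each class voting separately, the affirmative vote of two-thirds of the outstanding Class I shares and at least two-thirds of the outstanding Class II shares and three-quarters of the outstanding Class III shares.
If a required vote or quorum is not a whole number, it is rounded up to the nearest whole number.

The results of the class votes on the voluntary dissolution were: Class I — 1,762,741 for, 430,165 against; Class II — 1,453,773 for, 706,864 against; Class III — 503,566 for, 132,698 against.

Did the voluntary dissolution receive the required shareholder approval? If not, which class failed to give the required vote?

Approved — every class gave the required vote.

Class I: 2/3 of 2643474 = 1762316; 1,762,316 required, 1,762,741 in favor — approved.
Class II: 2/3 of 2179781 = 1453187.33, rounded up to 1453188; 1,453,188 required, 1,453,773 in favor — approved.
Class III: 3/4 of 671245 = 503433.75, rounded up to 503434; 503,434 required, 503,566 in favor — approved.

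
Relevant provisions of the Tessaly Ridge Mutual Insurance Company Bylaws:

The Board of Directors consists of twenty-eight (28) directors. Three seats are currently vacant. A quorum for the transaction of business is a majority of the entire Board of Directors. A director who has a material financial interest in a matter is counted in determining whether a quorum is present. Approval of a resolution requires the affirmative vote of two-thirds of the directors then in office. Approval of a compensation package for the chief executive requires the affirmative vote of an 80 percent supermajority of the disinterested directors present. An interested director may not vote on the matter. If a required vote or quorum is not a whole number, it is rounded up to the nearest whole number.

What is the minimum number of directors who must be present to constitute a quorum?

A majority of 28 is 15.

15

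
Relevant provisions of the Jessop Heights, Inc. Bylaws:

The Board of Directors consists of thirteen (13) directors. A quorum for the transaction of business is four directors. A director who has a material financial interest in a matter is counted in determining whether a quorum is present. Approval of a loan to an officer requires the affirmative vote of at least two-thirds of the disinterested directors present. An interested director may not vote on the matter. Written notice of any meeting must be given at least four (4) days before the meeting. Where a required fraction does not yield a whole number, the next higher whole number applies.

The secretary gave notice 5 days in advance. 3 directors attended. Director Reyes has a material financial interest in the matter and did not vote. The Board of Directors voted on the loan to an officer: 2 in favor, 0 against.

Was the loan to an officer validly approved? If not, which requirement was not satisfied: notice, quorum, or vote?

Notice: 5 days given; 4 required (5 ≥ 4). Satisfied.
Quorum: 3 present (interested directors count toward quorum); quorum is 4. Not satisfied.
Vote: the loan to an officer requires two-thirds of the disinterested directors present (3 − 1 = 2). 2/3 of 2 = 1.33, rounded up to 2, so 2 affirmative votes are needed; 2 voted in favor. Satisfied. (Moot — without a quorum no business can be validly transacted.)

Invalid — quorum requirement not satisfied.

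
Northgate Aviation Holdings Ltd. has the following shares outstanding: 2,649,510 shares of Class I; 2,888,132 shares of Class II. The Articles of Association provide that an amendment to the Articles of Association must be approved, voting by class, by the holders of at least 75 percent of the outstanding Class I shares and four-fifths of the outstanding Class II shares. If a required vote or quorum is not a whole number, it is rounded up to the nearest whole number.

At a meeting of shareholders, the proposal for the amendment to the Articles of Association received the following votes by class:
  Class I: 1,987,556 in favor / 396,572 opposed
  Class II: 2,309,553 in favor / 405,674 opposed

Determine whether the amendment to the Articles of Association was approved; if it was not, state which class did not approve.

Class I: 3/4 of 2649510 = 1987132.50, rounded up to 1987133; 1,987,133 required, 1,987,556 in favor — approved.
Class II: 4/5 of 2888132 = 2310505.60, rounded up to 2310506; 2,310,506 required, 2,309,553 in favor — not approved.

Not approved — the Class II shares did not give the required vote.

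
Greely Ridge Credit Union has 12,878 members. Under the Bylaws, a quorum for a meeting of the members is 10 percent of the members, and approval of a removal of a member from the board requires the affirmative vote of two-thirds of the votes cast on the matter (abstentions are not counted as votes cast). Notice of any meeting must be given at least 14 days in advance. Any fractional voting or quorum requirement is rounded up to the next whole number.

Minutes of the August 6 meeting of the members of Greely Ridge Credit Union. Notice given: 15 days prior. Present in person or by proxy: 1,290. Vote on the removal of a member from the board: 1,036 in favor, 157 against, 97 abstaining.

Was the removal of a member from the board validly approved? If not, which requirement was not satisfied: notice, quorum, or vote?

Notice: 15 days given; 14 required. Satisfied.
Quorum: 10% of 12,878 = 1,287.80, rounded up to 1,288; 1,290 present. Satisfied.
Vote: requires two-thirds of the votes cast (1,290 − 97 abstaining = 1,193); 2/3 of 1193 = 795.33, rounded up to 796, so 796 needed; 1,036 in favor. Satisfied.

Valid — all requirements satisfied.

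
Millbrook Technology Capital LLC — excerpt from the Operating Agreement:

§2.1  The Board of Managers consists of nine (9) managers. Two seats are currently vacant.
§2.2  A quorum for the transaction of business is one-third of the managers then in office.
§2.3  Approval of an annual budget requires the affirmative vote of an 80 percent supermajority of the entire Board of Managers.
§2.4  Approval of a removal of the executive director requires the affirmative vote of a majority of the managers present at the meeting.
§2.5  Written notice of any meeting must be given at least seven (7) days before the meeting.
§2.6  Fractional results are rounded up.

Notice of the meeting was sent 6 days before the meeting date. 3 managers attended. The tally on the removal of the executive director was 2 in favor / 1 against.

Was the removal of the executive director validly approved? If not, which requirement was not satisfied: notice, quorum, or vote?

Notice: 6 days given; 7 required (6 < 7). Not satisfied.
Quorum: 3 present; quorum is 3. Satisfied.
Vote: the removal of the executive director requires a majority of the managers present (3). A majority of 3 is 2, so 2 affirmative votes are needed; 2 voted in favor. Satisfied.

Invalid — notice requirement not satisfied.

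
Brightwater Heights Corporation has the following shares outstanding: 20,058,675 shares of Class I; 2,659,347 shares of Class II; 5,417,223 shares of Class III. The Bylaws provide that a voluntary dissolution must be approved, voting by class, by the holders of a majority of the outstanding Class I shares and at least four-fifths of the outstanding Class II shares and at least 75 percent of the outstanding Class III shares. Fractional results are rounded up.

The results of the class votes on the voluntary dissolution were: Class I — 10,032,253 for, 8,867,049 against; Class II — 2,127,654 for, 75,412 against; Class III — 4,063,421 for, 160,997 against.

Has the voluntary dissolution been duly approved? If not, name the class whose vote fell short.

Approved — every class gave the required vote.

Class I: a majority of 20058675 is 10029338; 10,029,338 required, 10,032,253 in favor — approved.
Class II: 4/5 of 2659347 = 2127477.60, rounded up to 2127478; 2,127,478 required, 2,127,654 in favor — approved.
Class III: 3/4 of 5417223 = 4062917.25, rounded up to 4062918; 4,062,918 required, 4,063,421 in favor — approved.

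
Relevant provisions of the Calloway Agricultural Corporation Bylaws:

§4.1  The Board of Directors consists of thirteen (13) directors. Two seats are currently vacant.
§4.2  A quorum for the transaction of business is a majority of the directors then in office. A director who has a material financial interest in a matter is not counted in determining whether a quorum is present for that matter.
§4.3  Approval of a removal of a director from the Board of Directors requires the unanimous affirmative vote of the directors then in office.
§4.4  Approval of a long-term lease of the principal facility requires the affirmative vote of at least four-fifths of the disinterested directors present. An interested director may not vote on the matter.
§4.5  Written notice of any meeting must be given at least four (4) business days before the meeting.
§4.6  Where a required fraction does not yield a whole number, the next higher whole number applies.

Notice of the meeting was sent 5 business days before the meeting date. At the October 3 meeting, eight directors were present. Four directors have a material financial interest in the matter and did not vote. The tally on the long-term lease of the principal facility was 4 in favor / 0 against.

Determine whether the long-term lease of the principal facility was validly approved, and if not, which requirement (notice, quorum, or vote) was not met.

Invalid — quorum requirement not satisfied.

Notice: 5 business days given; 4 required (5 ≥ 4). Satisfied.
Quorum: 8 present, but the 4 interested directors do not count, leaving 4. Quorum is 6. Not satisfied.
Vote: the long-term lease of the principal facility requires four-fifths of the disinterested directors present (8 − 4 = 4). 4/5 of 4 = 3.20, rounded up to 4, so 4 affirmative votes are needed; 4 voted in favor. Satisfied. (Moot — without a quorum no business can be validly transacted.)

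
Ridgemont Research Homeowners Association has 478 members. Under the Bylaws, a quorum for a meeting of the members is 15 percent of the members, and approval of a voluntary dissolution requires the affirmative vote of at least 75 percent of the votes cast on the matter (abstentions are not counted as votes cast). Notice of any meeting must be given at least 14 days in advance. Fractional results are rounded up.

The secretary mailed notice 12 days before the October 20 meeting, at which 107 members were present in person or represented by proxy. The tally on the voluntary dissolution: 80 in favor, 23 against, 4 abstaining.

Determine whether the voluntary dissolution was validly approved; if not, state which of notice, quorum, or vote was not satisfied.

Invalid — notice requirement not satisfied.

Notice: 12 days given; 14 required. Not satisfied.
Quorum: 15% of 478 = 71.70, rounded up to 72; 107 present. Satisfied.
Vote: requires three-fourths of the votes cast (107 − 4 abstaining = 103); 3/4 of 103 = 77.25, rounded up to 78, so 78 needed; 80 in favor. Satisfied.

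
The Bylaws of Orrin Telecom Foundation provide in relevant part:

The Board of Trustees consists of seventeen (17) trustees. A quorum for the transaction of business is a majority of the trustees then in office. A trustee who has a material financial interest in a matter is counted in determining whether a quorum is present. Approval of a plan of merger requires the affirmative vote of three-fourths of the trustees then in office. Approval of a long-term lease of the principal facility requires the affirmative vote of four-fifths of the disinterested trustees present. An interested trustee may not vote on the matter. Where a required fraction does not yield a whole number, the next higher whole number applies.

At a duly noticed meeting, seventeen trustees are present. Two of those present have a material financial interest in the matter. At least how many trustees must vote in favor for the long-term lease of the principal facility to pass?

12

The long-term lease of the principal facility requires four-fifths of the disinterested trustees present (17 − 2 = 15).
4/5 of 15 = 12.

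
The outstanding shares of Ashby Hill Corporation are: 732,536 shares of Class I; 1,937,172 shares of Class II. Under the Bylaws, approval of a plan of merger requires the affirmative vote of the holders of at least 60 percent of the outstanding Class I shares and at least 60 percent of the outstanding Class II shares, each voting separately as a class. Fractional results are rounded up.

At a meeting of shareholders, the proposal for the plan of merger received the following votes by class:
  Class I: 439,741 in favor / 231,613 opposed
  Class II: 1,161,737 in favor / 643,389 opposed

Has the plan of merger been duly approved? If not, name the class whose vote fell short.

Not approved — the Class II shares did not give the required vote.

Class I: 3/5 of 732536 = 439521.60, rounded up to 439522; 439,522 required, 439,741 in favor — approved.
Class II: 3/5 of 1937172 = 1162303.20, rounded up to 1162304; 1,162,304 required, 1,161,737 in favor — not approved.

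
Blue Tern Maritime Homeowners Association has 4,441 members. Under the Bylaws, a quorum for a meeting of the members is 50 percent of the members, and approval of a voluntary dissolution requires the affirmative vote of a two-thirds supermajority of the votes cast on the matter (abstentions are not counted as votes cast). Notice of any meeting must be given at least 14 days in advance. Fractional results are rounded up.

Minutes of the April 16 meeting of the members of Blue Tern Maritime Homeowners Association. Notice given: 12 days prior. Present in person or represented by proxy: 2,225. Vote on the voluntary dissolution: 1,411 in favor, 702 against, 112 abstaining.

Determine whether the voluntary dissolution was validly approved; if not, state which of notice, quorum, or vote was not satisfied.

Invalid — notice requirement not satisfied.

Notice: 12 days given; 14 required. Not satisfied.
Quorum: 50% of 4,441 = 2,220.50, rounded up to 2,221; 2,225 present. Satisfied.
Vote: requires two-thirds of the votes cast (2,225 − 112 abstaining = 2,113); 2/3 of 2113 = 1408.67, rounded up to 1409, so 1,409 needed; 1,411 in favor. Satisfied.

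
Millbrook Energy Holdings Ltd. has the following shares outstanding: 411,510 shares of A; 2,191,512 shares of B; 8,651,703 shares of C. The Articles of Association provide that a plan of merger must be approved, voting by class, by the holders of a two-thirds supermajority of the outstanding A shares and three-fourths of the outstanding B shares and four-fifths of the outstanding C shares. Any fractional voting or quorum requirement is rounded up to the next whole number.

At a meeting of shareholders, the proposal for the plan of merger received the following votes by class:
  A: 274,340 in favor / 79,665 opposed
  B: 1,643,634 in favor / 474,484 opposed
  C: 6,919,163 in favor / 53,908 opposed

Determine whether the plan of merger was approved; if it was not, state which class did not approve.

Not approved — the C shares did not give the required vote.

A: 2/3 of 411510 = 274340; 274,340 required, 274,340 in favor — approved.
B: 3/4 of 2191512 = 1643634; 1,643,634 required, 1,643,634 in favor — approved.
C: 4/5 of 8651703 = 6921362.40, rounded up to 6921363; 6,921,363 required, 6,919,163 in favor — not approved.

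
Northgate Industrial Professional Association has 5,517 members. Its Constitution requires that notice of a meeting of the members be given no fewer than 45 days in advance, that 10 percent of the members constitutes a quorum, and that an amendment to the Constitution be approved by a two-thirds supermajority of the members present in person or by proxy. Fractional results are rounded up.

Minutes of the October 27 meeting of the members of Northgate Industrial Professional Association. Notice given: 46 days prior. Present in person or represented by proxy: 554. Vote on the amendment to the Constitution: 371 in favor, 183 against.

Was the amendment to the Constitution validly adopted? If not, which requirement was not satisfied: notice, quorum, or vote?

Notice: 46 days given; 45 required. Satisfied.
Quorum: 10% of 5,517 = 551.70, rounded up to 552; 554 present. Satisfied.
Vote: requires two-thirds of those present (554); 2/3 of 554 = 369.33, rounded up to 370, so 370 needed; 371 in favor. Satisfied.

Valid — all requirements satisfied.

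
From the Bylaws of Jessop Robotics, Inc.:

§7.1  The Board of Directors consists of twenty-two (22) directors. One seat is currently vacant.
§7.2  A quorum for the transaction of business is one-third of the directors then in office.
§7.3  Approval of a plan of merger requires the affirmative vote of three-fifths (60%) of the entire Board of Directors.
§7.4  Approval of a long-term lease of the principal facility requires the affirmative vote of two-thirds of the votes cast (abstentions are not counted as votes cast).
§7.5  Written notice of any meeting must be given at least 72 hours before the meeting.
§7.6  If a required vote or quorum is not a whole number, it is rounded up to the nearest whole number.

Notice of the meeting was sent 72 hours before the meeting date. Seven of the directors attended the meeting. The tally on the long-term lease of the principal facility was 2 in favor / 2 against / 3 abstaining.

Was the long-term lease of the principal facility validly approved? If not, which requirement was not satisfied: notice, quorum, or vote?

Invalid — vote requirement not satisfied.

Notice: 72 hours given; 72 required (72 ≥ 72). Satisfied.
Quorum: 7 present; quorum is 7. Satisfied.
Vote: the long-term lease of the principal facility requires two-thirds of the votes cast (7 present − 3 abstaining = 4). 2/3 of 4 = 2.67, rounded up to 3, so 3 affirmative votes are needed; 2 voted in favor. Not satisfied.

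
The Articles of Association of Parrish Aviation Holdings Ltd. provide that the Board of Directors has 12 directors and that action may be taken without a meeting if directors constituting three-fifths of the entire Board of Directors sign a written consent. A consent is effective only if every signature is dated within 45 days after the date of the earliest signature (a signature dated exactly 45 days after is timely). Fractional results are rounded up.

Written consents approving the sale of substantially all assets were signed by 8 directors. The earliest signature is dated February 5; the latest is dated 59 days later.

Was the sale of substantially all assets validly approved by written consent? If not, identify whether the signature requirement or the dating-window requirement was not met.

Signatures required: three-fifths of 12 — 3/5 of 12 = 7.20, rounded up to 8, so 8 needed; 8 signed. Sufficient.
Dating window: the latest signature is 59 days after the earliest; the limit is 45 days. Outside the window.

Not effective — dating-window requirement not satisfied.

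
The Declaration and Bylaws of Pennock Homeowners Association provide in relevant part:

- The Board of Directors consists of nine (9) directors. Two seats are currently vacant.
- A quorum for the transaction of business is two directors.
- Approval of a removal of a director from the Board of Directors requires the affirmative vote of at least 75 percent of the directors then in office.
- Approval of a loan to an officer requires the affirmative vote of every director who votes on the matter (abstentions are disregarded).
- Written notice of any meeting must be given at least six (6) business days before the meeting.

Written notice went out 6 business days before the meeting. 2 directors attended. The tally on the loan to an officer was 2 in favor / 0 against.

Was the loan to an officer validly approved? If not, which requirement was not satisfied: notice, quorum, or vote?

Notice: 6 business days given; 6 required (6 ≥ 6). Satisfied.
Quorum: 2 present; quorum is 2. Satisfied.
Vote: the loan to an officer requires the unanimous vote of the votes cast (2). Unanimous means all 2, so 2 affirmative votes are needed; 2 voted in favor. Satisfied.

Valid — all requirements satisfied.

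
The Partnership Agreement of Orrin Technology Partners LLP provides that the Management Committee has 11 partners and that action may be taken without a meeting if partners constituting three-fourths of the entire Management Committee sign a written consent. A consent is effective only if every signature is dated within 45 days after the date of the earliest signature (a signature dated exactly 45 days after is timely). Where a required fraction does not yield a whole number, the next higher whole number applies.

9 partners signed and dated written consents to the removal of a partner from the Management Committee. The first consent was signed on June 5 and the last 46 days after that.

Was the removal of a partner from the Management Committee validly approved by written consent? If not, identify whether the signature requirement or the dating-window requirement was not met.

Not effective — dating-window requirement not satisfied.

Signatures required: three-fourths of 11 — 3/4 of 11 = 8.25, rounded up to 9, so 9 needed; 9 signed. Sufficient.
Dating window: the latest signature is 46 days after the earliest; the limit is 45 days. Outside the window.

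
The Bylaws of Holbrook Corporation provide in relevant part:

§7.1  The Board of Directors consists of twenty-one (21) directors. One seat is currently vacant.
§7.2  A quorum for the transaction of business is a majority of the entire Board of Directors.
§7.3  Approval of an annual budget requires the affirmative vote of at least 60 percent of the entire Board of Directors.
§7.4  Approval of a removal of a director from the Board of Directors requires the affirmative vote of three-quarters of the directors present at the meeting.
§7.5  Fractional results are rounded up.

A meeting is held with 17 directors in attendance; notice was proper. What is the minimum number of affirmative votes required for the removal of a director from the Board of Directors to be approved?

The removal of a director from the Board of Directors requires three-fourths of the directors present (17).
3/4 of 17 = 12.75, rounded up to 13.

13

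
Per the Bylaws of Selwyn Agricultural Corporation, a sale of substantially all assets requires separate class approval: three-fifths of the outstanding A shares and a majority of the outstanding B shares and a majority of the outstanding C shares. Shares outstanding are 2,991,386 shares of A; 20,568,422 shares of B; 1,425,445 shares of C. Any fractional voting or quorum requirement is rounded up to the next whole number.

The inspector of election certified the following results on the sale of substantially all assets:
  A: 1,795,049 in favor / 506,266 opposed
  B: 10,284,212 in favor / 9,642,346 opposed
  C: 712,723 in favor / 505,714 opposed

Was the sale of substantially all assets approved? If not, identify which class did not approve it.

A: 3/5 of 2991386 = 1794831.60, rounded up to 1794832; 1,794,832 required, 1,795,049 in favor — approved.
B: a majority of 20568422 is 10284212; 10,284,212 required, 10,284,212 in favor — approved.
C: a majority of 1425445 is 712723; 712,723 required, 712,723 in favor — approved.

Approved — every class gave the required vote.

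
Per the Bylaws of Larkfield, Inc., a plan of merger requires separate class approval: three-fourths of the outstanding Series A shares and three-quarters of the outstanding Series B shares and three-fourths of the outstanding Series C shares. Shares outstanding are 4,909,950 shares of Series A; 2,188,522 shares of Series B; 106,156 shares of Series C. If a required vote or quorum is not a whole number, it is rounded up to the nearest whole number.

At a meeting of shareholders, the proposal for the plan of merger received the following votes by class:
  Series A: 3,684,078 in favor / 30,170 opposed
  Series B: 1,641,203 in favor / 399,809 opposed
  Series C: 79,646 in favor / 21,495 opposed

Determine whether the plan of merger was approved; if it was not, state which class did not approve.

Not approved — the Series B shares did not give the required vote.

Series A: 3/4 of 4909950 = 3682462.50, rounded up to 3682463; 3,682,463 required, 3,684,078 in favor — approved.
Series B: 3/4 of 2188522 = 1641391.50, rounded up to 1641392; 1,641,392 required, 1,641,203 in favor — not approved.
Series C: 3/4 of 106156 = 79617; 79,617 required, 79,646 in favor — approved.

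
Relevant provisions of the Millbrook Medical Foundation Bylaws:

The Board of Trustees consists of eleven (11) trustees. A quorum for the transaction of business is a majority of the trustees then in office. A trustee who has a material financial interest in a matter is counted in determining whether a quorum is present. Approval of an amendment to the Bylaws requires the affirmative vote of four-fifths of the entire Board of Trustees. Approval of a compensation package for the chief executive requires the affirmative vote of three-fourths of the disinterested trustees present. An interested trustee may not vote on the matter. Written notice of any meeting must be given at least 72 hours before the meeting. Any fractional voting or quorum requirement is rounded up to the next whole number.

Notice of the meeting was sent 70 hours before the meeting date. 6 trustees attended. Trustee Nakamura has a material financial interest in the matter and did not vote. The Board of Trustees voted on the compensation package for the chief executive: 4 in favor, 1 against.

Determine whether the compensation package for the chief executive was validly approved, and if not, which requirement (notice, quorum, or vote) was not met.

Notice: 70 hours given; 72 required (70 < 72). Not satisfied.
Quorum: 6 present (interested trustees count toward quorum); quorum is 6. Satisfied.
Vote: the compensation package for the chief executive requires three-fourths of the disinterested trustees present (6 − 1 = 5). 3/4 of 5 = 3.75, rounded up to 4, so 4 affirmative votes are needed; 4 voted in favor. Satisfied.

Invalid — notice requirement not satisfied.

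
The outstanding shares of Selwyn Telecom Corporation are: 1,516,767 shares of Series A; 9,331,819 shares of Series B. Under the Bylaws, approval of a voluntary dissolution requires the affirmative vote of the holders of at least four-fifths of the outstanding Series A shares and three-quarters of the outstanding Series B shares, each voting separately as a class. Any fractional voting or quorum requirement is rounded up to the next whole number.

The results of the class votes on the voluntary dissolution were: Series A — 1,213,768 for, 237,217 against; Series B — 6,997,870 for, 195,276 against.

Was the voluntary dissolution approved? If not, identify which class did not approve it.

Not approved — the Series B shares did not give the required vote.

Series A: 4/5 of 1516767 = 1213413.60, rounded up to 1213414; 1,213,414 required, 1,213,768 in favor — approved.
Series B: 3/4 of 9331819 = 6998864.25, rounded up to 6998865; 6,998,865 required, 6,997,870 in favor — not approved.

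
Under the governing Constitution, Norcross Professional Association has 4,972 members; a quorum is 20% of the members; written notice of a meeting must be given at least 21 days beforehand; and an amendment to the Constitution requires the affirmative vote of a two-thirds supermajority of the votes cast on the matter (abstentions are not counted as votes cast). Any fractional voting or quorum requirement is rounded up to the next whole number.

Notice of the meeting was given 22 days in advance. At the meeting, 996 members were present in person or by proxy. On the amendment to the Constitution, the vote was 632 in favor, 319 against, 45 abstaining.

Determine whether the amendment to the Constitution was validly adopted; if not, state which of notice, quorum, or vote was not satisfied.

Notice: 22 days given; 21 required. Satisfied.
Quorum: 20% of 4,972 = 994.40, rounded up to 995; 996 present. Satisfied.
Vote: requires two-thirds of the votes cast (996 − 45 abstaining = 951); 2/3 of 951 = 634, so 634 needed; 632 in favor. Not satisfied.

Invalid — vote requirement not satisfied.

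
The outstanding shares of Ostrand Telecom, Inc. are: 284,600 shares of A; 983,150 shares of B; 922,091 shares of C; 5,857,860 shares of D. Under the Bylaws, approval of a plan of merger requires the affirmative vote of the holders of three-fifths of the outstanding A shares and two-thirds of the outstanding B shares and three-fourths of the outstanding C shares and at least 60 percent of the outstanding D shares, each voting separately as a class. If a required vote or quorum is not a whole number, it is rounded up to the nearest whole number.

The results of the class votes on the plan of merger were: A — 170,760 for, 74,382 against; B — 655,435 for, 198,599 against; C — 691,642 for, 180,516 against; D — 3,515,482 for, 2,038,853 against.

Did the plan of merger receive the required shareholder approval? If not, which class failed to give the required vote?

Approved — every class gave the required vote.

A: 3/5 of 284600 = 170760; 170,760 required, 170,760 in favor — approved.
B: 2/3 of 983150 = 655433.33, rounded up to 655434; 655,434 required, 655,435 in favor — approved.
C: 3/4 of 922091 = 691568.25, rounded up to 691569; 691,569 required, 691,642 in favor — approved.
D: 3/5 of 5857860 = 3514716; 3,514,716 required, 3,515,482 in favor — approved.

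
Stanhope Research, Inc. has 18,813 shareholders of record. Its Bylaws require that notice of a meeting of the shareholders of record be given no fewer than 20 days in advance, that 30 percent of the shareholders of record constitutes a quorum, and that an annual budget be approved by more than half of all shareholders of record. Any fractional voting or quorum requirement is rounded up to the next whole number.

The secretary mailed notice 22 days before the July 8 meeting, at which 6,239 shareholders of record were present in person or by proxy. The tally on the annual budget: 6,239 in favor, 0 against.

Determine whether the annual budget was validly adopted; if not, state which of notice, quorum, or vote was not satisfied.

Invalid — vote requirement not satisfied.

Notice: 22 days given; 20 required. Satisfied.
Quorum: 30% of 18,813 = 5,643.90, rounded up to 5,644; 6,239 present. Satisfied.
Vote: requires a majority of all shareholders of record (18,813); a majority of 18813 is 9407, so 9,407 needed; 6,239 in favor. Not satisfied.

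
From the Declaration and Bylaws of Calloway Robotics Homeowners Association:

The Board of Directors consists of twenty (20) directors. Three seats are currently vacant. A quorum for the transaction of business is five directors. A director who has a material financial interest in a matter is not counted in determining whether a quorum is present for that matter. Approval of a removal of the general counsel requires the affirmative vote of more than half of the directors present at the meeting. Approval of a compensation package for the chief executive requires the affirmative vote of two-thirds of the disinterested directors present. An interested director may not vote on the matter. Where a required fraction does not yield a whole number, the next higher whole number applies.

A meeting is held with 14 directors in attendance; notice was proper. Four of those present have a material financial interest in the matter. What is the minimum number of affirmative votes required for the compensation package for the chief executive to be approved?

The compensation package for the chief executive requires two-thirds of the disinterested directors present (14 − 4 = 10).
2/3 of 10 = 6.67, rounded up to 7.

7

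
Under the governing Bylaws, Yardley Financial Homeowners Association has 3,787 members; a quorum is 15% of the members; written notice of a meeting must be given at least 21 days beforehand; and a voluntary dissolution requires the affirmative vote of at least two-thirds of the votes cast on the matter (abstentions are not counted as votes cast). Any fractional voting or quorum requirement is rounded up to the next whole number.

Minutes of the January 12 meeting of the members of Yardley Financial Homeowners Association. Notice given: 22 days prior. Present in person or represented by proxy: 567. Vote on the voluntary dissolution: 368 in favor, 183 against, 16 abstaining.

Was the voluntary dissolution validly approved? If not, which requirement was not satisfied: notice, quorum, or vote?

Invalid — quorum requirement not satisfied.

Notice: 22 days given; 21 required. Satisfied.
Quorum: 15% of 3,787 = 568.05, rounded up to 569; 567 present. Not satisfied.
Vote: requires two-thirds of the votes cast (567 − 16 abstaining = 551); 2/3 of 551 = 367.33, rounded up to 368, so 368 needed; 368 in favor. Satisfied.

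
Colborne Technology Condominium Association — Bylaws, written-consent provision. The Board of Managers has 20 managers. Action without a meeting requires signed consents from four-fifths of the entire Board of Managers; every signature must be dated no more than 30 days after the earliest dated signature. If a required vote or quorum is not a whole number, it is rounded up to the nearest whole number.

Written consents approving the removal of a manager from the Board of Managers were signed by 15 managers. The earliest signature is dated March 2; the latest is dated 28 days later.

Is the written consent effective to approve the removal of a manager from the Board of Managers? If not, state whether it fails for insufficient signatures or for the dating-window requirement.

Not effective — insufficient signatures.

Signatures required: four-fifths of 20 — 4/5 of 20 = 16, so 16 needed; 15 signed. Insufficient.
Dating window: the latest signature is 28 days after the earliest; the limit is 30 days. Within the window.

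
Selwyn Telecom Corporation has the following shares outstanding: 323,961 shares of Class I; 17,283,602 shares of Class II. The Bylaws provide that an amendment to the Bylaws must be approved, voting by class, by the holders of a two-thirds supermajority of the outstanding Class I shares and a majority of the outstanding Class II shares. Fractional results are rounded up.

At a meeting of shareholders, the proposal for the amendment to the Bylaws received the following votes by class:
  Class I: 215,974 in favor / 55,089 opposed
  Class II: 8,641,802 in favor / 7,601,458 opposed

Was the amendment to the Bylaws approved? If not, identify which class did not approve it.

Approved — every class gave the required vote.

Class I: 2/3 of 323961 = 215974; 215,974 required, 215,974 in favor — approved.
Class II: a majority of 17283602 is 8641802; 8,641,802 required, 8,641,802 in favor — approved.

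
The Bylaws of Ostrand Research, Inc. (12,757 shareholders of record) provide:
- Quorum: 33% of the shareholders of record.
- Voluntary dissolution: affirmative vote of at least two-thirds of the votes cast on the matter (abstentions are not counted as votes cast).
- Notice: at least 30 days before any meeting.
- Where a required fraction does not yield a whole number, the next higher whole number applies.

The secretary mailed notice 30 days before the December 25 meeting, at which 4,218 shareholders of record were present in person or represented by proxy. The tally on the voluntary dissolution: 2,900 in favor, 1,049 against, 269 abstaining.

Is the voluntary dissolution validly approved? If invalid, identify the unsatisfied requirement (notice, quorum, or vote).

Valid — all requirements satisfied.

Notice: 30 days given; 30 required. Satisfied.
Quorum: 33% of 12,757 = 4,209.81, rounded up to 4,210; 4,218 present. Satisfied.
Vote: requires two-thirds of the votes cast (4,218 − 269 abstaining = 3,949); 2/3 of 3949 = 2632.67, rounded up to 2633, so 2,633 needed; 2,900 in favor. Satisfied.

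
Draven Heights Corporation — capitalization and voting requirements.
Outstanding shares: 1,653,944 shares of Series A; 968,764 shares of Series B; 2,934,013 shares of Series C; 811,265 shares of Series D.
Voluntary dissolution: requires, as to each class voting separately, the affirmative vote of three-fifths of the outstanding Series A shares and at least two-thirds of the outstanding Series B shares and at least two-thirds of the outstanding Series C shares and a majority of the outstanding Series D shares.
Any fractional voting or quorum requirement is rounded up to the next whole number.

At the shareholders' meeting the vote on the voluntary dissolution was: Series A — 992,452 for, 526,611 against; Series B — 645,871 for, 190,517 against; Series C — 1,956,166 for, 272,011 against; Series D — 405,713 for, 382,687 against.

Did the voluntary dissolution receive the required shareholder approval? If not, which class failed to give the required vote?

Series A: 3/5 of 1653944 = 992366.40, rounded up to 992367; 992,367 required, 992,452 in favor — approved.
Series B: 2/3 of 968764 = 645842.67, rounded up to 645843; 645,843 required, 645,871 in favor — approved.
Series C: 2/3 of 2934013 = 1956008.67, rounded up to 1956009; 1,956,009 required, 1,956,166 in favor — approved.
Series D: a majority of 811265 is 405633; 405,633 required, 405,713 in favor — approved.

Approved — every class gave the required vote.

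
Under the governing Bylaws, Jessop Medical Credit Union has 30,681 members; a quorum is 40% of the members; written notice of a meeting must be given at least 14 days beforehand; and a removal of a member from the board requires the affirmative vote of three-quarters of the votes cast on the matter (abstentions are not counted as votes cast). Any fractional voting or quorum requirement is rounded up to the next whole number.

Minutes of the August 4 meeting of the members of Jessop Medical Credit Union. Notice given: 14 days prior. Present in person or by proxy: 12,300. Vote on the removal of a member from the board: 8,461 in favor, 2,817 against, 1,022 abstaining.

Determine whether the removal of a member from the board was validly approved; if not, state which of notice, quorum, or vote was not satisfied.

Notice: 14 days given; 14 required. Satisfied.
Quorum: 40% of 30,681 = 12,272.40, rounded up to 12,273; 12,300 present. Satisfied.
Vote: requires three-fourths of the votes cast (12,300 − 1,022 abstaining = 11,278); 3/4 of 11278 = 8458.50, rounded up to 8459, so 8,459 needed; 8,461 in favor. Satisfied.

Valid — all requirements satisfied.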